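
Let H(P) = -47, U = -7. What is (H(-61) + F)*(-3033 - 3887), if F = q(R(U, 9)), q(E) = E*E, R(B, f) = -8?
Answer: -117640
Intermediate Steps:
q(E) = E²
F = 64 (F = (-8)² = 64)
(H(-61) + F)*(-3033 - 3887) = (-47 + 64)*(-3033 - 3887) = 17*(-6920) = -117640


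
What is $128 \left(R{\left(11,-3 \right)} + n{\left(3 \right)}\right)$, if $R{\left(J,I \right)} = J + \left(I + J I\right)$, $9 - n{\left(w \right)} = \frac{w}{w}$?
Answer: $-2176$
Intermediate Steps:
$n{\left(w \right)} = 8$ ($n{\left(w \right)} = 9 - \frac{w}{w} = 9 - 1 = 8$)
$R{\left(J,I \right)} = I + J + I J$ ($R{\left(J,I \right)} = J + \left(I + I J\right) = I + J + I J$)
$128 \left(R{\left(11,-3 \right)} + n{\left(3 \right)}\right) = 128 \left(\left(-3 + 11 - 33\right) + 8\right) = 128 \left(-25 + 8\right) = 128 \left(-17\right) = -2176$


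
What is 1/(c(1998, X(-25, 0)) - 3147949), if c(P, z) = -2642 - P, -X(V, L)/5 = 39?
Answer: -1/3152589 ≈ -3.1720e-7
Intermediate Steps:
X(V, L) = -195 (X(V, L) = -5*39 = -195)
1/(c(1998, X(-25, 0)) - 3147949) = 1/((-2642 - 1*1998) - 3147949) = 1/((-2642 - 1998) - 3147949) = 1/(-4640 - 3147949) = 1/(-3152589) = -1/3152589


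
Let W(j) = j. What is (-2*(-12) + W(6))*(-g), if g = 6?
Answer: -180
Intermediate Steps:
(-2*(-12) + W(6))*(-g) = (-2*(-12) + 6)*(-1*6) = (24 + 6)*(-6) = 30*(-6) = -180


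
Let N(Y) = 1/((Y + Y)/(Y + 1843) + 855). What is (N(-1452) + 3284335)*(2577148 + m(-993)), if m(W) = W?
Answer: 2803969290943253530/331401 ≈ 8.4610e+12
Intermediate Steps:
N(Y) = 1/(855 + 2*Y/(1843 + Y)) (N(Y) = 1/((2*Y)/(1843 + Y) + 855) = 1/(2*Y/(1843 + Y) + 855) = 1/(855 + 2*Y/(1843 + Y)))
(N(-1452) + 3284335)*(2577148 + m(-993)) = ((1843 - 1452)/(1575765 + 857*(-1452)) + 3284335)*(2577148 - 993) = (391/(1575765 - 1244364) + 3284335)*2576155 = (391/331401 + 3284335)*2576155 = (1088431903726/331401)*2576155 = 2803969290943253530/331401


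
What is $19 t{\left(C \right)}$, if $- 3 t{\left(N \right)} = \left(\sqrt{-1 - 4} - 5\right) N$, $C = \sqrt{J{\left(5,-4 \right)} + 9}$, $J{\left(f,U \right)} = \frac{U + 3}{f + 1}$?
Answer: $\frac{19 \sqrt{318} \left(5 - i \sqrt{5}\right)}{18} \approx 94.116 - 42.09 i$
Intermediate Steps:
$J{\left(f,U \right)} = \frac{3 + U}{1 + f}$
$C = \frac{\sqrt{318}}{6}$ ($C = \sqrt{\frac{3 - 4}{1 + 5} + 9} = \sqrt{\frac{1}{6} \left(-1\right) + 9} = \sqrt{- \frac{1}{6} + 9} = \sqrt{\frac{53}{6}} = \frac{\sqrt{318}}{6} \approx 2.9721$)
$t{\left(N \right)} = - \frac{N \left(-5 + i \sqrt{5}\right)}{3}$ ($t{\left(N \right)} = - \frac{\left(\sqrt{-1 - 4} - 5\right) N}{3} = - \frac{\left(\sqrt{-5} - 5\right) N}{3} = - \frac{\left(i \sqrt{5} - 5\right) N}{3} = - \frac{\left(-5 + i \sqrt{5}\right) N}{3} = - \frac{N \left(-5 + i \sqrt{5}\right)}{3}$)
$19 t{\left(C \right)} = 19 \frac{\frac{\sqrt{318}}{6} \left(5 - i \sqrt{5}\right)}{3} = 19 \frac{\sqrt{318} \left(5 - i \sqrt{5}\right)}{18} = \frac{19 \sqrt{318} \left(5 - i \sqrt{5}\right)}{18}$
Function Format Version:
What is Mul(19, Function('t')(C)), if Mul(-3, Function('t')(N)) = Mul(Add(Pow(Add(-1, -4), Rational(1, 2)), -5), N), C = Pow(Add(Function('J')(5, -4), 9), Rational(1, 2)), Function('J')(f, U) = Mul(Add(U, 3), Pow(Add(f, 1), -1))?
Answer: Mul(Rational(19, 18), Pow(318, Rational(1, 2)), Add(5, Mul(-1, I, Pow(5, Rational(1, 2))))) ≈ Add(94.116, Mul(-42.090, I))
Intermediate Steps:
Function('J')(f, U) = Mul(Pow(Add(1, f), -1), Add(3, U)) (Function('J')(f, U) = Mul(Add(3, U), Pow(Add(1, f), -1)) = Mul(Pow(Add(1, f), -1), Add(3, U)))
C = Mul(Rational(1, 6), Pow(318, Rational(1, 2))) (C = Pow(Add(Mul(Pow(Add(1, 5), -1), Add(3, -4)), 9), Rational(1, 2)) = Pow(Add(Mul(Pow(6, -1), -1), 9), Rational(1, 2)) = Pow(Add(Mul(Rational(1, 6), -1), 9), Rational(1, 2)) = Pow(Add(Rational(-1, 6), 9), Rational(1, 2)) = Pow(Rational(53, 6), Rational(1, 2)) = Mul(Rational(1, 6), Pow(318, Rational(1, 2))) ≈ 2.9721)
Function('t')(N) = Mul(Rational(-1, 3), N, Add(-5, Mul(I, Pow(5, Rational(1, 2))))) (Function('t')(N) = Mul(Rational(-1, 3), Mul(Add(Pow(Add(-1, -4), Rational(1, 2)), -5), N)) = Mul(Rational(-1, 3), Mul(Add(Pow(-5, Rational(1, 2)), -5), N)) = Mul(Rational(-1, 3), Mul(Add(Mul(I, Pow(5, Rational(1, 2))), -5), N)) = Mul(Rational(-1, 3), Mul(Add(-5, Mul(I, Pow(5, Rational(1, 2)))), N)) = Mul(Rational(-1, 3), Mul(N, Add(-5, Mul(I, Pow(5, Rational(1, 2)))))) = Mul(Rational(-1, 3), N, Add(-5, Mul(I, Pow(5, Rational(1, 2))))))
Mul(19, Function('t')(C)) = Mul(19, Mul(Rational(1, 3), Mul(Rational(1, 6), Pow(318, Rational(1, 2))), Add(5, Mul(-1, I, Pow(5, Rational(1, 2)))))) = Mul(19, Mul(Rational(1, 18), Pow(318, Rational(1, 2)), Add(5, Mul(-1, I, Pow(5, Rational(1, 2)))))) = Mul(Rational(19, 18), Pow(318, Rational(1, 2)), Add(5, Mul(-1, I, Pow(5, Rational(1, 2)))))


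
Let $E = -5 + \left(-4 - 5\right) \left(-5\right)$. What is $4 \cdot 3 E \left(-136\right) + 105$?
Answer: $-65175$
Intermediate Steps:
$E = 40$ ($E = -5 + \left(-4 - 5\right) \left(-5\right) = -5 - -45 = -5 + 45 = 40$)
$4 \cdot 3 E \left(-136\right) + 105 = 4 \cdot 3 \cdot 40 \left(-136\right) + 105 = 12 \cdot 40 \left(-136\right) + 105 = 480 \left(-136\right) + 105 = -65280 + 105 = -65175$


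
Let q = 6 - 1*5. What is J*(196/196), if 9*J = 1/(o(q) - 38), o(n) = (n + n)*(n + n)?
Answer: -1/306 ≈ -0.0032680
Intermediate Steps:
q = 1 (q = 6 - 5 = 1)
o(n) = 4*n² (o(n) = (2*n)*(2*n) = 4*n²)
J = -1/306 (J = 1/(9*(4*1² - 38)) = 1/(9*(4*1 - 38)) = 1/(9*(4 - 38)) = (⅑)/(-34) = (⅑)*(-1/34) = -1/306 ≈ -0.0032680)
J*(196/196) = -98/(153*196) = -1/306*1 = -1/306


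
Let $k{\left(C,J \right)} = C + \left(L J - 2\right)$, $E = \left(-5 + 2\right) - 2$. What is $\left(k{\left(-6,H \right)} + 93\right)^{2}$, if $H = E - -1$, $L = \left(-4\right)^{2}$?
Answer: $441$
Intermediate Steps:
$L = 16$
$E = -5$ ($E = -3 - 2 = -5$)
$H = -4$ ($H = -5 - -1 = -5 + 1 = -4$)
$k{\left(C,J \right)} = -2 + C + 16 J$ ($k{\left(C,J \right)} = C + \left(16 J - 2\right) = C + \left(-2 + 16 J\right) = -2 + C + 16 J$)
$\left(k{\left(-6,H \right)} + 93\right)^{2} = \left(\left(-2 - 6 + 16 \left(-4\right)\right) + 93\right)^{2} = \left(\left(-2 - 6 - 64\right) + 93\right)^{2} = \left(-72 + 93\right)^{2} = 21^{2} = 441$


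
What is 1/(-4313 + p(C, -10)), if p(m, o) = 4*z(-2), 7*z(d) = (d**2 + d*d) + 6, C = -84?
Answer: -1/4305 ≈ -0.00023229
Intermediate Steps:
z(d) = 6/7 + 2*d**2/7 (z(d) = ((d**2 + d*d) + 6)/7 = ((d**2 + d**2) + 6)/7 = (2*d**2 + 6)/7 = (6 + 2*d**2)/7 = 6/7 + 2*d**2/7)
p(m, o) = 8 (p(m, o) = 4*(6/7 + (2/7)*(-2)**2) = 4*(6/7 + (2/7)*4) = 4*(6/7 + 8/7) = 4*2 = 8)
1/(-4313 + p(C, -10)) = 1/(-4313 + 8) = 1/(-4305) = -1/4305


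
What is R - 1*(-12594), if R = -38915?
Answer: -26321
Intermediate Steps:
R - 1*(-12594) = -38915 - 1*(-12594) = -38915 + 12594 = -26321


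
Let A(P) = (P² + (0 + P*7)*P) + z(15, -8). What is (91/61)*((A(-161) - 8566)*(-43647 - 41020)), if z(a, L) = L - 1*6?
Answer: -1531601307236/61 ≈ -2.5108e+10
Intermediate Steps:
z(a, L) = -6 + L (z(a, L) = L - 6 = -6 + L)
A(P) = -14 + 8*P² (A(P) = (P² + (0 + P*7)*P) + (-6 - 8) = (P² + (0 + 7*P)*P) - 14 = (P² + (7*P)*P) - 14 = (P² + 7*P²) - 14 = 8*P² - 14 = -14 + 8*P²)
(91/61)*((A(-161) - 8566)*(-43647 - 41020)) = (91/61)*(((-14 + 8*(-161)²) - 8566)*(-43647 - 41020)) = (91*(1/61))*(((-14 + 8*25921) - 8566)*(-84667)) = 91*(((-14 + 207368) - 8566)*(-84667))/61 = 91*((207354 - 8566)*(-84667))/61 = 91*(198788*(-84667))/61 = (91/61)*(-16830783596) = -1531601307236/61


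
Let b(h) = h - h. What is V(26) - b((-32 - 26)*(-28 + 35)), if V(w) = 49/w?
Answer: 49/26 ≈ 1.8846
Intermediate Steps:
b(h) = 0
V(26) - b((-32 - 26)*(-28 + 35)) = 49/26 - 1*0 = 49*(1/26) + 0 = 49/26 + 0 = 49/26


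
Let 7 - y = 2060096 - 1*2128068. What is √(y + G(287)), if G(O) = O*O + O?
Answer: √150635 ≈ 388.12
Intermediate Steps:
y = 67979 (y = 7 - (2060096 - 1*2128068) = 7 - (2060096 - 2128068) = 7 - 1*(-67972) = 7 + 67972 = 67979)
G(O) = O + O² (G(O) = O² + O = O + O²)
√(y + G(287)) = √(67979 + 287*(1 + 287)) = √(67979 + 287*288) = √(67979 + 82656) = √150635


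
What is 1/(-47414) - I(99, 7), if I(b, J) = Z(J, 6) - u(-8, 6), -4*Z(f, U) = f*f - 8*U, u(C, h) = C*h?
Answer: -4528039/94828 ≈ -47.750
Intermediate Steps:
Z(f, U) = 2*U - f²/4 (Z(f, U) = -(f*f - 8*U)/4 = -(f² - 8*U)/4 = 2*U - f²/4)
I(b, J) = 60 - J²/4 (I(b, J) = (2*6 - J²/4) - (-8)*6 = (12 - J²/4) - 1*(-48) = (12 - J²/4) + 48 = 60 - J²/4)
1/(-47414) - I(99, 7) = 1/(-47414) - (60 - ¼*7²) = -1/47414 - (60 - ¼*49) = -1/47414 - (60 - 49/4) = -1/47414 - 1*191/4 = -1/47414 - 191/4 = -4528039/94828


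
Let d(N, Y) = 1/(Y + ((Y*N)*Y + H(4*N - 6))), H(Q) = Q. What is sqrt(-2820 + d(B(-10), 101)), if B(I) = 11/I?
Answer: I*sqrt(1397457025742)/22261 ≈ 53.104*I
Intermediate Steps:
d(N, Y) = 1/(-6 + Y + 4*N + N*Y**2) (d(N, Y) = 1/(Y + ((Y*N)*Y + (4*N - 6))) = 1/(Y + ((N*Y)*Y + (-6 + 4*N))) = 1/(Y + (N*Y**2 + (-6 + 4*N))) = 1/(Y + (-6 + 4*N + N*Y**2)) = 1/(-6 + Y + 4*N + N*Y**2))
sqrt(-2820 + d(B(-10), 101)) = sqrt(-2820 + 1/(-6 + 101 + 4*(11/(-10)) + (11/(-10))*101**2)) = sqrt(-2820 + 1/(-6 + 101 + 4*(11*(-1/10)) + (11*(-1/10))*10201)) = sqrt(-2820 + 1/(-6 + 101 + 4*(-11/10) - 11/10*10201)) = sqrt(-2820 + 1/(-6 + 101 - 22/5 - 112211/10)) = sqrt(-2820 + 1/(-22261/2)) = sqrt(-2820 - 2/22261) = sqrt(-62776022/22261) = I*sqrt(1397457025742)/22261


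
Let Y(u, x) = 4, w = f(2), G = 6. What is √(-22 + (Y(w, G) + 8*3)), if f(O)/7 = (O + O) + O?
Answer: √6 ≈ 2.4495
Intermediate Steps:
f(O) = 21*O (f(O) = 7*((O + O) + O) = 7*(2*O + O) = 7*(3*O) = 21*O)
w = 42 (w = 21*2 = 42)
√(-22 + (Y(w, G) + 8*3)) = √(-22 + (4 + 8*3)) = √(-22 + (4 + 24)) = √(-22 + 28) = √6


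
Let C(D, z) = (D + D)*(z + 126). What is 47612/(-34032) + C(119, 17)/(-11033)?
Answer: -2250733/501972 ≈ -4.4838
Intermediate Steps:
C(D, z) = 2*D*(126 + z) (C(D, z) = (2*D)*(126 + z) = 2*D*(126 + z))
47612/(-34032) + C(119, 17)/(-11033) = 47612/(-34032) + (2*119*(126 + 17))/(-11033) = 47612*(-1/34032) + (2*119*143)*(-1/11033) = -11903/8508 + 34034*(-1/11033) = -11903/8508 - 182/59 = -2250733/501972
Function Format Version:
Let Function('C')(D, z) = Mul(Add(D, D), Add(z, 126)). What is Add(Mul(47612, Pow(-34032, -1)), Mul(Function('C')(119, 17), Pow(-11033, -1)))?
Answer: Rational(-2250733, 501972) ≈ -4.4838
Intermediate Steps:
Function('C')(D, z) = Mul(2, D, Add(126, z)) (Function('C')(D, z) = Mul(Mul(2, D), Add(126, z)) = Mul(2, D, Add(126, z)))
Add(Mul(47612, Pow(-34032, -1)), Mul(Function('C')(119, 17), Pow(-11033, -1))) = Add(Mul(47612, Pow(-34032, -1)), Mul(Mul(2, 119, Add(126, 17)), Pow(-11033, -1))) = Add(Mul(47612, Rational(-1, 34032)), Mul(Mul(2, 119, 143), Rational(-1, 11033))) = Add(Rational(-11903, 8508), Mul(34034, Rational(-1, 11033))) = Add(Rational(-11903, 8508), Rational(-182, 59)) = Rational(-2250733, 501972)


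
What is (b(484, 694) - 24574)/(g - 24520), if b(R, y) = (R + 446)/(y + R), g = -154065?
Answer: 466891/3393115 ≈ 0.13760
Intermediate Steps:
b(R, y) = (446 + R)/(R + y)
(b(484, 694) - 24574)/(g - 24520) = ((446 + 484)/(484 + 694) - 24574)/(-154065 - 24520) = (930/1178 - 24574)/(-178585) = ((1/1178)*930 - 24574)*(-1/178585) = (15/19 - 24574)*(-1/178585) = -466891/19*(-1/178585) = 466891/3393115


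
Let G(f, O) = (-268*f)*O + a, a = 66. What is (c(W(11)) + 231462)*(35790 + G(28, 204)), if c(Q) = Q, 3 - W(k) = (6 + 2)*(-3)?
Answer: -346066795440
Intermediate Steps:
W(k) = 27 (W(k) = 3 - (6 + 2)*(-3) = 3 - 8*(-3) = 3 - 1*(-24) = 3 + 24 = 27)
G(f, O) = 66 - 268*O*f (G(f, O) = (-268*f)*O + 66 = -268*O*f + 66 = 66 - 268*O*f)
(c(W(11)) + 231462)*(35790 + G(28, 204)) = (27 + 231462)*(35790 + (66 - 268*204*28)) = 231489*(35790 + (66 - 1530816)) = 231489*(35790 - 1530750) = 231489*(-1494960) = -346066795440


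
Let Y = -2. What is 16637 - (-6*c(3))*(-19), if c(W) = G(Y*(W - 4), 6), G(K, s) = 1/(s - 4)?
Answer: 16580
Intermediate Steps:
G(K, s) = 1/(-4 + s)
c(W) = ½ (c(W) = 1/(-4 + 6) = 1/2 = ½)
16637 - (-6*c(3))*(-19) = 16637 - (-6*½)*(-19) = 16637 - (-3)*(-19) = 16637 - 1*57 = 16637 - 57 = 16580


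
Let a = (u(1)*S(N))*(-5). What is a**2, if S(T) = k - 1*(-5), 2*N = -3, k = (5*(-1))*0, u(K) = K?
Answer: 625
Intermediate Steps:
k = 0 (k = -5*0 = 0)
N = -3/2 (N = (1/2)*(-3) = -3/2 ≈ -1.5000)
S(T) = 5 (S(T) = 0 - 1*(-5) = 0 + 5 = 5)
a = -25 (a = (1*5)*(-5) = 5*(-5) = -25)
a**2 = (-25)**2 = 625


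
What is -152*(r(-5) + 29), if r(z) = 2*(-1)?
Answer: -4104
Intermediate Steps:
r(z) = -2
-152*(r(-5) + 29) = -152*(-2 + 29) = -152*27 = -4104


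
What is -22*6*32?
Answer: -4224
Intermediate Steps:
-22*6*32 = -132*32 = -4224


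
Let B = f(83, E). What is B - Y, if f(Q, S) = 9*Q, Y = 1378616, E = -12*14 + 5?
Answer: -1377869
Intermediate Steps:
E = -163 (E = -168 + 5 = -163)
B = 747 (B = 9*83 = 747)
B - Y = 747 - 1*1378616 = 747 - 1378616 = -1377869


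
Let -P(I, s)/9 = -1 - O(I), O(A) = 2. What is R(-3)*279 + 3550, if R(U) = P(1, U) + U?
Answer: 10246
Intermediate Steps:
P(I, s) = 27 (P(I, s) = -9*(-1 - 1*2) = -9*(-1 - 2) = -9*(-3) = 27)
R(U) = 27 + U
R(-3)*279 + 3550 = (27 - 3)*279 + 3550 = 24*279 + 3550 = 6696 + 3550 = 10246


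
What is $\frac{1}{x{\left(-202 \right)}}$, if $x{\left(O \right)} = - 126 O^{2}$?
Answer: $- \frac{1}{5141304} \approx -1.945 \cdot 10^{-7}$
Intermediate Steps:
$\frac{1}{x{\left(-202 \right)}} = \frac{1}{\left(-126\right) \left(-202\right)^{2}} = \frac{1}{\left(-126\right) 40804} = \frac{1}{-5141304} = - \frac{1}{5141304}$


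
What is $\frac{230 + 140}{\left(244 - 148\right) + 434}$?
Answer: $\frac{37}{53} \approx 0.69811$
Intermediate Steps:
$\frac{230 + 140}{\left(244 - 148\right) + 434} = \frac{370}{\left(244 - 148\right) + 434} = \frac{370}{96 + 434} = \frac{370}{530} = 370 \cdot \frac{1}{530} = \frac{37}{53}$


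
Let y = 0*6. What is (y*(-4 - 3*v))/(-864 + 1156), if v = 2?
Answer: 0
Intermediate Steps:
y = 0
(y*(-4 - 3*v))/(-864 + 1156) = (0*(-4 - 3*2))/(-864 + 1156) = (0*(-4 - 6))/292 = (0*(-10))*(1/292) = 0*(1/292) = 0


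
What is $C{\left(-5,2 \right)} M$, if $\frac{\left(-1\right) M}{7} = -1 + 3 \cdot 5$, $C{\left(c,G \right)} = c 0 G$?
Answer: $0$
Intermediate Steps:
$C{\left(c,G \right)} = 0$ ($C{\left(c,G \right)} = 0 G = 0$)
$M = -98$ ($M = - 7 \left(-1 + 3 \cdot 5\right) = - 7 \left(-1 + 15\right) = \left(-7\right) 14 = -98$)
$C{\left(-5,2 \right)} M = 0 \left(-98\right) = 0$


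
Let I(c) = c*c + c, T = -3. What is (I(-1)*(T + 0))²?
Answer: 0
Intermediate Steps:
I(c) = c + c² (I(c) = c² + c = c + c²)
(I(-1)*(T + 0))² = ((-(1 - 1))*(-3 + 0))² = (-1*0*(-3))² = (0*(-3))² = 0² = 0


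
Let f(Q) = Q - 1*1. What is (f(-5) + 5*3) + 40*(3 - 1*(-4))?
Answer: 289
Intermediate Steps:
f(Q) = -1 + Q (f(Q) = Q - 1 = -1 + Q)
(f(-5) + 5*3) + 40*(3 - 1*(-4)) = ((-1 - 5) + 5*3) + 40*(3 - 1*(-4)) = (-6 + 15) + 40*(3 + 4) = 9 + 40*7 = 9 + 280 = 289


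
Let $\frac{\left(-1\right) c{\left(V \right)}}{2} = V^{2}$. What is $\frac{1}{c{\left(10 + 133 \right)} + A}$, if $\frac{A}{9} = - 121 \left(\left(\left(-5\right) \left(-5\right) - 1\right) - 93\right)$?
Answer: $\frac{1}{34243} \approx 2.9203 \cdot 10^{-5}$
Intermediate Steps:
$A = 75141$ ($A = 9 \left(- 121 \left(\left(\left(-5\right) \left(-5\right) - 1\right) - 93\right)\right) = 9 \left(- 121 \left(\left(25 - 1\right) - 93\right)\right) = 9 \left(- 121 \left(24 - 93\right)\right) = 9 \left(\left(-121\right) \left(-69\right)\right) = 9 \cdot 8349 = 75141$)
$c{\left(V \right)} = - 2 V^{2}$
$\frac{1}{c{\left(10 + 133 \right)} + A} = \frac{1}{- 2 \left(10 + 133\right)^{2} + 75141} = \frac{1}{- 2 \cdot 143^{2} + 75141} = \frac{1}{\left(-2\right) 20449 + 75141} = \frac{1}{-40898 + 75141} = \frac{1}{34243}$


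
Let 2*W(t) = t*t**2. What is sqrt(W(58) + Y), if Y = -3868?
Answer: 14*sqrt(478) ≈ 306.08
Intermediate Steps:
W(t) = t**3/2 (W(t) = (t*t**2)/2 = t**3/2)
sqrt(W(58) + Y) = sqrt((1/2)*58**3 - 3868) = sqrt((1/2)*195112 - 3868) = sqrt(97556 - 3868) = sqrt(93688) = 14*sqrt(478)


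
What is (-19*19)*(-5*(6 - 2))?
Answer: 7220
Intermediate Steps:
(-19*19)*(-5*(6 - 2)) = -(-1805)*4 = -361*(-20) = 7220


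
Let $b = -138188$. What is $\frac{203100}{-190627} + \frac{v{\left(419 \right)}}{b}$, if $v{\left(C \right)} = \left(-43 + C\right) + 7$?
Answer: $- \frac{28138992941}{26342363876} \approx -1.0682$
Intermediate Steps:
$v{\left(C \right)} = -36 + C$
$\frac{203100}{-190627} + \frac{v{\left(419 \right)}}{b} = \frac{203100}{-190627} + \frac{-36 + 419}{-138188} = 203100 \left(- \frac{1}{190627}\right) + 383 \left(- \frac{1}{138188}\right) = - \frac{203100}{190627} - \frac{383}{138188} = - \frac{28138992941}{26342363876}$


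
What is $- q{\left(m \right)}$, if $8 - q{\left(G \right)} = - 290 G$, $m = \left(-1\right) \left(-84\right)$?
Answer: $-24368$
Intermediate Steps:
$m = 84$
$q{\left(G \right)} = 8 + 290 G$ ($q{\left(G \right)} = 8 - - 290 G = 8 + 290 G$)
$- q{\left(m \right)} = - (8 + 290 \cdot 84) = - (8 + 24360) = \left(-1\right) 24368 = -24368$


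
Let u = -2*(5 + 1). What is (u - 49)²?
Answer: 3721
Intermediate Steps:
u = -12 (u = -2*6 = -12)
(u - 49)² = (-12 - 49)² = (-61)² = 3721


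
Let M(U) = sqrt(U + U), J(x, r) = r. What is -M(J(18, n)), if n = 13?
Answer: -sqrt(26) ≈ -5.0990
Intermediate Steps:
M(U) = sqrt(2)*sqrt(U) (M(U) = sqrt(2*U) = sqrt(2)*sqrt(U))
-M(J(18, n)) = -sqrt(2)*sqrt(13) = -sqrt(26)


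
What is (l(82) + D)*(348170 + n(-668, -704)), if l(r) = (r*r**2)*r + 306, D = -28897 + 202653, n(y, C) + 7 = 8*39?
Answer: 15815969287050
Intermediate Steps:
n(y, C) = 305 (n(y, C) = -7 + 8*39 = -7 + 312 = 305)
D = 173756
l(r) = 306 + r**4 (l(r) = r**3*r + 306 = r**4 + 306 = 306 + r**4)
(l(82) + D)*(348170 + n(-668, -704)) = ((306 + 82**4) + 173756)*(348170 + 305) = ((306 + 45212176) + 173756)*348475 = (45212482 + 173756)*348475 = 45386238*348475 = 15815969287050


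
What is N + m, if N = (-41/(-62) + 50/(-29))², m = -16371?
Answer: -52920582363/3232804 ≈ -16370.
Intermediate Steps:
N = 3651921/3232804 (N = (-41*(-1/62) + 50*(-1/29))² = (41/62 - 50/29)² = (-1911/1798)² = 3651921/3232804 ≈ 1.1296)
N + m = 3651921/3232804 - 16371 = -52920582363/3232804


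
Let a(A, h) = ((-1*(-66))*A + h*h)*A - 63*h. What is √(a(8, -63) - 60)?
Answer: √39885 ≈ 199.71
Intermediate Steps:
a(A, h) = -63*h + A*(h² + 66*A) (a(A, h) = (66*A + h²)*A - 63*h = (h² + 66*A)*A - 63*h = A*(h² + 66*A) - 63*h = -63*h + A*(h² + 66*A))
√(a(8, -63) - 60) = √((-63*(-63) + 66*8² + 8*(-63)²) - 60) = √((3969 + 66*64 + 8*3969) - 60) = √((3969 + 4224 + 31752) - 60) = √(39945 - 60) = √39885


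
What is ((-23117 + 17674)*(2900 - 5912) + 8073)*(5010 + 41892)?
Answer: 769304848878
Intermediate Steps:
((-23117 + 17674)*(2900 - 5912) + 8073)*(5010 + 41892) = (-5443*(-3012) + 8073)*46902 = (16394316 + 8073)*46902 = 16402389*46902 = 769304848878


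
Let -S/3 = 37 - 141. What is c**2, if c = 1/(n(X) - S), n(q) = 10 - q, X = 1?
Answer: 1/91809 ≈ 1.0892e-5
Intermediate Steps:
S = 312 (S = -3*(37 - 141) = -3*(-104) = 312)
c = -1/303 (c = 1/((10 - 1*1) - 1*312) = 1/((10 - 1) - 312) = 1/(9 - 312) = 1/(-303) = -1/303 ≈ -0.0033003)
c**2 = (-1/303)**2 = 1/91809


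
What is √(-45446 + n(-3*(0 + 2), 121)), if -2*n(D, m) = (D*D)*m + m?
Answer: I*√190738/2 ≈ 218.37*I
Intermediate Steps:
n(D, m) = -m/2 - m*D²/2 (n(D, m) = -((D*D)*m + m)/2 = -(D²*m + m)/2 = -(m*D² + m)/2 = -(m + m*D²)/2 = -m/2 - m*D²/2)
√(-45446 + n(-3*(0 + 2), 121)) = √(-45446 - ½*121*(1 + (-3*(0 + 2))²)) = √(-45446 - ½*121*(1 + (-3*2)²)) = √(-45446 - ½*121*(1 + (-6)²)) = √(-45446 - ½*121*(1 + 36)) = √(-45446 - ½*121*37) = √(-45446 - 4477/2) = √(-95369/2) = I*√190738/2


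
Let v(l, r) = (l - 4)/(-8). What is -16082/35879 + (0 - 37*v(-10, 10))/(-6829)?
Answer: -430003251/980070764 ≈ -0.43875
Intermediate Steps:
v(l, r) = 1/2 - l/8 (v(l, r) = (-4 + l)*(-1/8) = 1/2 - l/8)
-16082/35879 + (0 - 37*v(-10, 10))/(-6829) = -16082/35879 + (0 - 37*(1/2 - 1/8*(-10)))/(-6829) = -16082*1/35879 + (0 - 37*(1/2 + 5/4))*(-1/6829) = -16082/35879 + (0 - 37*7/4)*(-1/6829) = -16082/35879 + (0 - 259/4)*(-1/6829) = -16082/35879 - 259/4*(-1/6829) = -16082/35879 + 259/27316 = -430003251/980070764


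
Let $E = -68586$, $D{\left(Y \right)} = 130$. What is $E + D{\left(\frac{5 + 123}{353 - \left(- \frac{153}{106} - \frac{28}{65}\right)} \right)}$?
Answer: $-68456$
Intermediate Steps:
$E + D{\left(\frac{5 + 123}{353 - \left(- \frac{153}{106} - \frac{28}{65}\right)} \right)} = -68586 + 130 = -68456$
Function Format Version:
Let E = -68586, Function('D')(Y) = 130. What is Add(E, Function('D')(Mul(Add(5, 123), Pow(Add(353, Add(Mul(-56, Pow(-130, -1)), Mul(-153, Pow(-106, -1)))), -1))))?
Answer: -68456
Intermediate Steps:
Add(E, Function('D')(Mul(Add(5, 123), Pow(Add(353, Add(Mul(-56, Pow(-130, -1)), Mul(-153, Pow(-106, -1)))), -1)))) = Add(-68586, 130) = -68456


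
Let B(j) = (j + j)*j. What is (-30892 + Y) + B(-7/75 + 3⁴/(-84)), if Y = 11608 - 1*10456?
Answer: -65571767159/2205000 ≈ -29738.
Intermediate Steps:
Y = 1152 (Y = 11608 - 10456 = 1152)
B(j) = 2*j² (B(j) = (2*j)*j = 2*j²)
(-30892 + Y) + B(-7/75 + 3⁴/(-84)) = (-30892 + 1152) + 2*(-7/75 + 3⁴/(-84))² = -29740 + 2*(-7*1/75 + 81*(-1/84))² = -29740 + 2*(-7/75 - 27/28)² = -29740 + 2*(-2221/2100)² = -29740 + 2*(4932841/4410000) = -29740 + 4932841/2205000 = -65571767159/2205000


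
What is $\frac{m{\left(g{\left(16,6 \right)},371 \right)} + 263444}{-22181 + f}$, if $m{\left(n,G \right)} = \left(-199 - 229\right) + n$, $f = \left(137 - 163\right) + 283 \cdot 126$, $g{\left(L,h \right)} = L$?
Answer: $\frac{263032}{13451} \approx 19.555$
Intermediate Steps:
$f = 35632$ ($f = -26 + 35658 = 35632$)
$m{\left(n,G \right)} = -428 + n$
$\frac{m{\left(g{\left(16,6 \right)},371 \right)} + 263444}{-22181 + f} = \frac{\left(-428 + 16\right) + 263444}{-22181 + 35632} = \frac{-412 + 263444}{13451} = 263032 \cdot \frac{1}{13451} = \frac{263032}{13451}$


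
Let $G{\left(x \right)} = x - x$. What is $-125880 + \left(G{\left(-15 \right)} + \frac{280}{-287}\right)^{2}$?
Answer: $- \frac{211602680}{1681} \approx -1.2588 \cdot 10^{5}$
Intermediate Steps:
$G{\left(x \right)} = 0$
$-125880 + \left(G{\left(-15 \right)} + \frac{280}{-287}\right)^{2} = -125880 + \left(0 + \frac{280}{-287}\right)^{2} = -125880 + \left(0 + 280 \left(- \frac{1}{287}\right)\right)^{2} = -125880 + \left(0 - \frac{40}{41}\right)^{2} = -125880 + \left(- \frac{40}{41}\right)^{2} = -125880 + \frac{1600}{1681} = - \frac{211602680}{1681}$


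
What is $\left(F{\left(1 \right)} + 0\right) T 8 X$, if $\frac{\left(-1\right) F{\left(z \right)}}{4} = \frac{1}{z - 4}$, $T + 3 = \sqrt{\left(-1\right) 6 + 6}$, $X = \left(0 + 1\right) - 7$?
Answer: $192$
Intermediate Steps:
$X = -6$ ($X = 1 - 7 = -6$)
$T = -3$ ($T = -3 + \sqrt{\left(-1\right) 6 + 6} = -3 + \sqrt{-6 + 6} = -3 + \sqrt{0} = -3 + 0 = -3$)
$F{\left(z \right)} = - \frac{4}{-4 + z}$ ($F{\left(z \right)} = - \frac{4}{z - 4} = - \frac{4}{-4 + z}$)
$\left(F{\left(1 \right)} + 0\right) T 8 X = \left(- \frac{4}{-4 + 1} + 0\right) \left(-3\right) 8 \left(-6\right) = \left(- \frac{4}{-3} + 0\right) \left(-3\right) 8 \left(-6\right) = \left(\left(-4\right) \left(- \frac{1}{3}\right) + 0\right) \left(-3\right) 8 \left(-6\right) = \left(\frac{4}{3} + 0\right) \left(-3\right) 8 \left(-6\right) = \frac{4}{3} \left(-3\right) 8 \left(-6\right) = \left(-4\right) 8 \left(-6\right) = \left(-32\right) \left(-6\right) = 192$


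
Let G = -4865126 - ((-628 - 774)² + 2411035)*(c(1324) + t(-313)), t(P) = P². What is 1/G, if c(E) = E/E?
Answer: -1/428784187956 ≈ -2.3322e-12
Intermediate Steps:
c(E) = 1
G = -428784187956 (G = -4865126 - ((-628 - 774)² + 2411035)*(1 + (-313)²) = -4865126 - ((-1402)² + 2411035)*(1 + 97969) = -4865126 - (1965604 + 2411035)*97970 = -4865126 - 4376639*97970 = -4865126 - 1*428779322830 = -4865126 - 428779322830 = -428784187956)
1/G = 1/(-428784187956) = -1/428784187956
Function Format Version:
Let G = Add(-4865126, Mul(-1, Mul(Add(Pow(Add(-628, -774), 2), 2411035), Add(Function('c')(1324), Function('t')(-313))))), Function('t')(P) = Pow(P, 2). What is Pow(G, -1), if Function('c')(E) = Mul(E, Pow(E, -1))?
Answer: Rational(-1, 428784187956) ≈ -2.3322e-12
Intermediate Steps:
Function('c')(E) = 1
G = -428784187956 (G = Add(-4865126, Mul(-1, Mul(Add(Pow(Add(-628, -774), 2), 2411035), Add(1, Pow(-313, 2))))) = Add(-4865126, Mul(-1, Mul(Add(Pow(-1402, 2), 2411035), Add(1, 97969)))) = Add(-4865126, Mul(-1, Mul(Add(1965604, 2411035), 97970))) = Add(-4865126, Mul(-1, Mul(4376639, 97970))) = Add(-4865126, Mul(-1, 428779322830)) = Add(-4865126, -428779322830) = -428784187956)
Pow(G, -1) = Pow(-428784187956, -1) = Rational(-1, 428784187956)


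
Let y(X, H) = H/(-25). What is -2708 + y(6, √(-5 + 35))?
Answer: -2708 - √30/25 ≈ -2708.2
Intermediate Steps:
y(X, H) = -H/25 (y(X, H) = H*(-1/25) = -H/25)
-2708 + y(6, √(-5 + 35)) = -2708 - √(-5 + 35)/25 = -2708 - √30/25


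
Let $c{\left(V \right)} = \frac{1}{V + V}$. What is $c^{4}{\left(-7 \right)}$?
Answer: $\frac{1}{38416} \approx 2.6031 \cdot 10^{-5}$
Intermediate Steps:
$c{\left(V \right)} = \frac{1}{2 V}$
$c^{4}{\left(-7 \right)} = \left(\frac{1}{2 \left(-7\right)}\right)^{4} = \left(\frac{1}{2} \left(- \frac{1}{7}\right)\right)^{4} = \left(- \frac{1}{14}\right)^{4} = \frac{1}{38416}$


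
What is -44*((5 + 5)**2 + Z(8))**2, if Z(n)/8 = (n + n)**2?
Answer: -203011776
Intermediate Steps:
Z(n) = 32*n**2 (Z(n) = 8*(n + n)**2 = 8*(2*n)**2 = 8*(4*n**2) = 32*n**2)
-44*((5 + 5)**2 + Z(8))**2 = -44*((5 + 5)**2 + 32*8**2)**2 = -44*(10**2 + 32*64)**2 = -44*(100 + 2048)**2 = -44*2148**2 = -44*4613904 = -203011776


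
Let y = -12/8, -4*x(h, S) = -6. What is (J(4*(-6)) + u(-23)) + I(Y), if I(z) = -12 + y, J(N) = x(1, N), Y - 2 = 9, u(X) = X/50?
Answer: -623/50 ≈ -12.460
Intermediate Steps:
x(h, S) = 3/2 (x(h, S) = -¼*(-6) = 3/2)
y = -3/2 (y = -12*⅛ = -3/2 ≈ -1.5000)
u(X) = X/50 (u(X) = X*(1/50) = X/50)
Y = 11 (Y = 2 + 9 = 11)
J(N) = 3/2
I(z) = -27/2 (I(z) = -12 - 3/2 = -27/2)
(J(4*(-6)) + u(-23)) + I(Y) = (3/2 + (1/50)*(-23)) - 27/2 = (3/2 - 23/50) - 27/2 = 26/25 - 27/2 = -623/50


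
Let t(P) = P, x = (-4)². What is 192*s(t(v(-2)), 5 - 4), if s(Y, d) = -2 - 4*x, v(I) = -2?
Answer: -12672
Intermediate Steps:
x = 16
s(Y, d) = -66 (s(Y, d) = -2 - 4*16 = -2 - 64 = -66)
192*s(t(v(-2)), 5 - 4) = 192*(-66) = -12672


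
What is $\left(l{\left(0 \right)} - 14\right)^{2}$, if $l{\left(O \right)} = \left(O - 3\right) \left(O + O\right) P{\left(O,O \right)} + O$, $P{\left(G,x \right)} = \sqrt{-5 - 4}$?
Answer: $196$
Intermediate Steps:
$P{\left(G,x \right)} = 3 i$ ($P{\left(G,x \right)} = \sqrt{-9} = 3 i$)
$l{\left(O \right)} = O + 6 i O \left(-3 + O\right)$ ($l{\left(O \right)} = \left(O - 3\right) \left(O + O\right) 3 i + O = \left(-3 + O\right) 2 O 3 i + O = 2 O \left(-3 + O\right) 3 i + O = 6 i O \left(-3 + O\right) + O = O + 6 i O \left(-3 + O\right)$)
$\left(l{\left(0 \right)} - 14\right)^{2} = \left(0 \left(1 - 18 i + 6 i 0\right) - 14\right)^{2} = \left(0 \left(1 - 18 i + 0\right) - 14\right)^{2} = \left(0 \left(1 - 18 i\right) - 14\right)^{2} = \left(0 - 14\right)^{2} = \left(-14\right)^{2} = 196$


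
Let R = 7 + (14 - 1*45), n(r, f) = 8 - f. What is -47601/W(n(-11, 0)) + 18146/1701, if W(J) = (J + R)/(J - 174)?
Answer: -6720306815/13608 ≈ -4.9385e+5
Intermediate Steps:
R = -24 (R = 7 + (14 - 45) = 7 - 31 = -24)
W(J) = (-24 + J)/(-174 + J) (W(J) = (J - 24)/(J - 174) = (-24 + J)/(-174 + J))
-47601/W(n(-11, 0)) + 18146/1701 = -47601*(-174 + (8 - 1*0))/(-24 + (8 - 1*0)) + 18146/1701 = -47601*(-174 + (8 + 0))/(-24 + (8 + 0)) + 18146*(1/1701) = -47601*(-174 + 8)/(-24 + 8) + 18146/1701 = -47601/(-16/(-166)) + 18146/1701 = -47601/((-1/166*(-16))) + 18146/1701 = -47601/8/83 + 18146/1701 = -47601*83/8 + 18146/1701 = -3950883/8 + 18146/1701 = -6720306815/13608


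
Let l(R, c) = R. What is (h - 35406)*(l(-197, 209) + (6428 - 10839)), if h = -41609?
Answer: 354885120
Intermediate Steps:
(h - 35406)*(l(-197, 209) + (6428 - 10839)) = (-41609 - 35406)*(-197 + (6428 - 10839)) = -77015*(-197 - 4411) = -77015*(-4608) = 354885120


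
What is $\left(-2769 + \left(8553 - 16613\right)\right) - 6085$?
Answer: $-16914$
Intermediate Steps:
$\left(-2769 + \left(8553 - 16613\right)\right) - 6085 = \left(-2769 - 8060\right) - 6085 = -10829 - 6085 = -16914$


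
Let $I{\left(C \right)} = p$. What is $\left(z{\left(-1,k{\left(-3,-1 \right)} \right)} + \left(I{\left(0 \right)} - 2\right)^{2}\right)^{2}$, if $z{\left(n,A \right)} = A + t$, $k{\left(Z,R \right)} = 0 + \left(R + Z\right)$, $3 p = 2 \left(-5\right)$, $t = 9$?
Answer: $\frac{90601}{81} \approx 1118.5$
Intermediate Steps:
$p = - \frac{10}{3}$ ($p = \frac{2 \left(-5\right)}{3} = \frac{1}{3} \left(-10\right) = - \frac{10}{3} \approx -3.3333$)
$I{\left(C \right)} = - \frac{10}{3}$
$k{\left(Z,R \right)} = R + Z$
$z{\left(n,A \right)} = 9 + A$ ($z{\left(n,A \right)} = A + 9 = 9 + A$)
$\left(z{\left(-1,k{\left(-3,-1 \right)} \right)} + \left(I{\left(0 \right)} - 2\right)^{2}\right)^{2} = \left(\left(9 - 4\right) + \left(- \frac{10}{3} - 2\right)^{2}\right)^{2} = \left(\left(9 - 4\right) + \left(- \frac{16}{3}\right)^{2}\right)^{2} = \left(5 + \frac{256}{9}\right)^{2} = \left(\frac{301}{9}\right)^{2} = \frac{90601}{81}$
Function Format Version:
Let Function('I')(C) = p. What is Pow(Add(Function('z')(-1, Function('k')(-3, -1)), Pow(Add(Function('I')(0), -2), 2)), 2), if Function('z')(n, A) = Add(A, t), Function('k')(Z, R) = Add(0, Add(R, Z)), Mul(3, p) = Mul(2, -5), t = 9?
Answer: Rational(90601, 81) ≈ 1118.5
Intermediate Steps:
p = Rational(-10, 3) (p = Mul(Rational(1, 3), Mul(2, -5)) = Mul(Rational(1, 3), -10) = Rational(-10, 3) ≈ -3.3333)
Function('I')(C) = Rational(-10, 3)
Function('k')(Z, R) = Add(R, Z)
Function('z')(n, A) = Add(9, A) (Function('z')(n, A) = Add(A, 9) = Add(9, A))
Pow(Add(Function('z')(-1, Function('k')(-3, -1)), Pow(Add(Function('I')(0), -2), 2)), 2) = Pow(Add(Add(9, Add(-1, -3)), Pow(Add(Rational(-10, 3), -2), 2)), 2) = Pow(Add(Add(9, -4), Pow(Rational(-16, 3), 2)), 2) = Pow(Add(5, Rational(256, 9)), 2) = Pow(Rational(301, 9), 2) = Rational(90601, 81)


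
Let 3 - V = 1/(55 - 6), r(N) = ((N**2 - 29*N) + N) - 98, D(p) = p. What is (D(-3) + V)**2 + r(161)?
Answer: 51177316/2401 ≈ 21315.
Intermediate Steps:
r(N) = -98 + N**2 - 28*N (r(N) = (N**2 - 28*N) - 98 = -98 + N**2 - 28*N)
V = 146/49 (V = 3 - 1/(55 - 6) = 3 - 1/49 = 146/49 ≈ 2.9796)
(D(-3) + V)**2 + r(161) = (-3 + 146/49)**2 + (-98 + 161**2 - 28*161) = (-1/49)**2 + (-98 + 25921 - 4508) = 1/2401 + 21315 = 51177316/2401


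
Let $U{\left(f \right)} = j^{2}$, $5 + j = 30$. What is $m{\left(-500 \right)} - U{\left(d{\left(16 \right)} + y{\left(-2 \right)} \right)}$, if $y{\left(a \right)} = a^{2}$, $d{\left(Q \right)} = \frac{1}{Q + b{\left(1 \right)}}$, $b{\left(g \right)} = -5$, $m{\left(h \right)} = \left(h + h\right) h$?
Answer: $499375$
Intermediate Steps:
$j = 25$ ($j = -5 + 30 = 25$)
$m{\left(h \right)} = 2 h^{2}$ ($m{\left(h \right)} = 2 h h = 2 h^{2}$)
$d{\left(Q \right)} = \frac{1}{-5 + Q}$ ($d{\left(Q \right)} = \frac{1}{Q - 5} = \frac{1}{-5 + Q}$)
$U{\left(f \right)} = 625$ ($U{\left(f \right)} = 25^{2} = 625$)
$m{\left(-500 \right)} - U{\left(d{\left(16 \right)} + y{\left(-2 \right)} \right)} = 2 \left(-500\right)^{2} - 625 = 2 \cdot 250000 - 625 = 500000 - 625 = 499375$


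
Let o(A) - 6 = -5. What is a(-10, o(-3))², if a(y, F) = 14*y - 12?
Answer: 23104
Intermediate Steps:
o(A) = 1 (o(A) = 6 - 5 = 1)
a(y, F) = -12 + 14*y
a(-10, o(-3))² = (-12 + 14*(-10))² = (-12 - 140)² = (-152)² = 23104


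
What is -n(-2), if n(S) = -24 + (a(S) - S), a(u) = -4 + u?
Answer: 28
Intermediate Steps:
n(S) = -28 (n(S) = -24 + ((-4 + S) - S) = -24 - 4 = -28)
-n(-2) = -1*(-28) = 28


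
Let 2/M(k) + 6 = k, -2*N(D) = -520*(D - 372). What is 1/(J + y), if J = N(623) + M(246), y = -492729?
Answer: -120/51296279 ≈ -2.3394e-6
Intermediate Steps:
N(D) = -96720 + 260*D (N(D) = -(-260)*(D - 372) = -(-260)*(-372 + D) = -(193440 - 520*D)/2 = -96720 + 260*D)
M(k) = 2/(-6 + k)
J = 7831201/120 (J = (-96720 + 260*623) + 2/(-6 + 246) = (-96720 + 161980) + 2/240 = 65260 + 2*(1/240) = 65260 + 1/120 = 7831201/120 ≈ 65260.)
1/(J + y) = 1/(7831201/120 - 492729) = 1/(-51296279/120) = -120/51296279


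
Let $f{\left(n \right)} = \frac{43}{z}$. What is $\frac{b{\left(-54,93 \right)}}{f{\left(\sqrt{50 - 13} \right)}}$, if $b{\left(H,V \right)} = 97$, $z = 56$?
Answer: $\frac{5432}{43} \approx 126.33$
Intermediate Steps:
$f{\left(n \right)} = \frac{43}{56}$
$\frac{b{\left(-54,93 \right)}}{f{\left(\sqrt{50 - 13} \right)}} = \frac{97}{\frac{43}{56}} = 97 \cdot \frac{56}{43} = \frac{5432}{43}$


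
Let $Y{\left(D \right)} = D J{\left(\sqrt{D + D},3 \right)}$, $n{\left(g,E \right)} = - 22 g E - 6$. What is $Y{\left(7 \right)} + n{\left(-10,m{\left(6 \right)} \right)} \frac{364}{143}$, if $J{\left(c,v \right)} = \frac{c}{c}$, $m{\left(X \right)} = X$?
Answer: $\frac{36869}{11} \approx 3351.7$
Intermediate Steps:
$n{\left(g,E \right)} = -6 - 22 E g$ ($n{\left(g,E \right)} = - 22 E g - 6 = -6 - 22 E g$)
$J{\left(c,v \right)} = 1$
$Y{\left(D \right)} = D$ ($Y{\left(D \right)} = D 1 = D$)
$Y{\left(7 \right)} + n{\left(-10,m{\left(6 \right)} \right)} \frac{364}{143} = 7 + \left(-6 - 132 \left(-10\right)\right) \frac{364}{143} = 7 + \left(-6 + 1320\right) 364 \cdot \frac{1}{143} = 7 + 1314 \cdot \frac{28}{11} = 7 + \frac{36792}{11} = \frac{36869}{11}$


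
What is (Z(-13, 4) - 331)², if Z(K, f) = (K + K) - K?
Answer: 118336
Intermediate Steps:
Z(K, f) = K (Z(K, f) = 2*K - K = K)
(Z(-13, 4) - 331)² = (-13 - 331)² = (-344)² = 118336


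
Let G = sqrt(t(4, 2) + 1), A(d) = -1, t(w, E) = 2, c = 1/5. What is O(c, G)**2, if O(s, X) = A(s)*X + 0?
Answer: 3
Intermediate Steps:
c = 1/5 ≈ 0.20000
G = sqrt(3) (G = sqrt(2 + 1) = sqrt(3) ≈ 1.7320)
O(s, X) = -X (O(s, X) = -X + 0 = -X)
O(c, G)**2 = (-sqrt(3))**2 = 3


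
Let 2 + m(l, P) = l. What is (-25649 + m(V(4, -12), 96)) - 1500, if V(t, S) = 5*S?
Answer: -27211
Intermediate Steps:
m(l, P) = -2 + l
(-25649 + m(V(4, -12), 96)) - 1500 = (-25649 + (-2 + 5*(-12))) - 1500 = (-25649 + (-2 - 60)) - 1500 = (-25649 - 62) - 1500 = -25711 - 1500 = -27211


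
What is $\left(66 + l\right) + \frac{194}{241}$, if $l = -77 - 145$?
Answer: $- \frac{37402}{241} \approx -155.2$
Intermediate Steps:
$l = -222$
$\left(66 + l\right) + \frac{194}{241} = \left(66 - 222\right) + \frac{194}{241} = -156 + 194 \cdot \frac{1}{241} = -156 + \frac{194}{241} = - \frac{37402}{241}$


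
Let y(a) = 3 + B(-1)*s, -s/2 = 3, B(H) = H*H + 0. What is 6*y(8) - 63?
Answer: -81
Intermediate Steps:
B(H) = H² (B(H) = H² + 0 = H²)
s = -6 (s = -2*3 = -6)
y(a) = -3 (y(a) = 3 + (-1)²*(-6) = 3 + 1*(-6) = 3 - 6 = -3)
6*y(8) - 63 = 6*(-3) - 63 = -18 - 63 = -81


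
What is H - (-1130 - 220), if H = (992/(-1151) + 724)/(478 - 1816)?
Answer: 346369828/256673 ≈ 1349.5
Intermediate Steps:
H = -138722/256673 (H = (992*(-1/1151) + 724)/(-1338) = (-992/1151 + 724)*(-1/1338) = (832332/1151)*(-1/1338) = -138722/256673 ≈ -0.54046)
H - (-1130 - 220) = -138722/256673 - (-1130 - 220) = -138722/256673 - 1*(-1350) = -138722/256673 + 1350 = 346369828/256673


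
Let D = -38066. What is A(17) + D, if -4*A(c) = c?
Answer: -152281/4 ≈ -38070.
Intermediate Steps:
A(c) = -c/4
A(17) + D = -¼*17 - 38066 = -17/4 - 38066 = -152281/4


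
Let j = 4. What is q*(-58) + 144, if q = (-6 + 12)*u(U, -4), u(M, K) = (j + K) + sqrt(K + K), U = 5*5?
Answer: 144 - 696*I*sqrt(2) ≈ 144.0 - 984.29*I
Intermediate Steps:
U = 25
u(M, K) = 4 + K + sqrt(2)*sqrt(K) (u(M, K) = (4 + K) + sqrt(K + K) = (4 + K) + sqrt(2*K) = (4 + K) + sqrt(2)*sqrt(K) = 4 + K + sqrt(2)*sqrt(K))
q = 12*I*sqrt(2) (q = (-6 + 12)*(4 - 4 + sqrt(2)*sqrt(-4)) = 6*(4 - 4 + sqrt(2)*(2*I)) = 6*(4 - 4 + 2*I*sqrt(2)) = 6*(2*I*sqrt(2)) = 12*I*sqrt(2) ≈ 16.971*I)
q*(-58) + 144 = (12*I*sqrt(2))*(-58) + 144 = -696*I*sqrt(2) + 144 = 144 - 696*I*sqrt(2)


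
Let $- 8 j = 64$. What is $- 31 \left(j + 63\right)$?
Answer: $-1705$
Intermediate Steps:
$j = -8$ ($j = \left(- \frac{1}{8}\right) 64 = -8$)
$- 31 \left(j + 63\right) = - 31 \left(-8 + 63\right) = \left(-31\right) 55 = -1705$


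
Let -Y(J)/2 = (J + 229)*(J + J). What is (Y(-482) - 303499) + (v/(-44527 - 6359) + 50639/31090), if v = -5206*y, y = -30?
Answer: -208641363017411/263674290 ≈ -7.9128e+5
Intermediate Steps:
v = 156180 (v = -5206*(-30) = 156180)
Y(J) = -4*J*(229 + J) (Y(J) = -2*(J + 229)*(J + J) = -2*(229 + J)*2*J = -4*J*(229 + J))
(Y(-482) - 303499) + (v/(-44527 - 6359) + 50639/31090) = (-4*(-482)*(229 - 482) - 303499) + (156180/(-44527 - 6359) + 50639/31090) = (-4*(-482)*(-253) - 303499) + (156180/(-50886) + 50639*(1/31090)) = (-487784 - 303499) + (156180*(-1/50886) + 50639/31090) = -791283 + (-26030/8481 + 50639/31090) = -791283 - 379803341/263674290 = -208641363017411/263674290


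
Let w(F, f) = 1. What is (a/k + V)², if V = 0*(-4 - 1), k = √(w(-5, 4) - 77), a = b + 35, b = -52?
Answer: -289/76 ≈ -3.8026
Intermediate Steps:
a = -17 (a = -52 + 35 = -17)
k = 2*I*√19 (k = √(1 - 77) = √(-76) = 2*I*√19 ≈ 8.7178*I)
V = 0 (V = 0*(-5) = 0)
(a/k + V)² = (-17*(-I*√19/38) + 0)² = (-(-17)*I*√19/38 + 0)² = (17*I*√19/38 + 0)² = (17*I*√19/38)² = -289/76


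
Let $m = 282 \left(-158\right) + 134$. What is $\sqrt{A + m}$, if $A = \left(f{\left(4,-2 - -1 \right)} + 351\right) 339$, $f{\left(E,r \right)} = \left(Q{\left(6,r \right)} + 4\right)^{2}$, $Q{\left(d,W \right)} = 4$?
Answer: $\sqrt{96263} \approx 310.26$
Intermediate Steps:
$m = -44422$ ($m = -44556 + 134 = -44422$)
$f{\left(E,r \right)} = 64$ ($f{\left(E,r \right)} = \left(4 + 4\right)^{2} = 8^{2} = 64$)
$A = 140685$ ($A = \left(64 + 351\right) 339 = 415 \cdot 339 = 140685$)
$\sqrt{A + m} = \sqrt{140685 - 44422} = \sqrt{96263}$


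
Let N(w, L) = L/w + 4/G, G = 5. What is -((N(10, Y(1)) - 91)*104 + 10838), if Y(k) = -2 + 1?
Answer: -7234/5 ≈ -1446.8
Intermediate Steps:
Y(k) = -1
N(w, L) = ⅘ + L/w (N(w, L) = L/w + 4/5 = L/w + 4*(⅕) = L/w + ⅘ = ⅘ + L/w)
-((N(10, Y(1)) - 91)*104 + 10838) = -(((⅘ - 1/10) - 91)*104 + 10838) = -(((⅘ - 1*⅒) - 91)*104 + 10838) = -(((⅘ - ⅒) - 91)*104 + 10838) = -((7/10 - 91)*104 + 10838) = -(-903/10*104 + 10838) = -(-46956/5 + 10838) = -1*7234/5 = -7234/5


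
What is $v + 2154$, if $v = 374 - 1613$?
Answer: $915$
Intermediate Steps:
$v = -1239$ ($v = 374 - 1613 = -1239$)
$v + 2154 = -1239 + 2154 = 915$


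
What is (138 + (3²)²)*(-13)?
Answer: -2847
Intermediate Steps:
(138 + (3²)²)*(-13) = (138 + 9²)*(-13) = (138 + 81)*(-13) = 219*(-13) = -2847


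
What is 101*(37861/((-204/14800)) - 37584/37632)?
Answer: -11092550102033/39984 ≈ -2.7742e+8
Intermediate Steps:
101*(37861/((-204/14800)) - 37584/37632) = 101*(37861/((-204*1/14800)) - 37584*1/37632) = 101*(37861/(-51/3700) - 783/784) = 101*(37861*(-3700/51) - 783/784) = 101*(-140085700/51 - 783/784) = 101*(-109827228733/39984) = -11092550102033/39984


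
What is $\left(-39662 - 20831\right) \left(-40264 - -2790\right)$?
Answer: $2266914682$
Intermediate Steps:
$\left(-39662 - 20831\right) \left(-40264 - -2790\right) = - 60493 \left(-40264 + 2790\right) = \left(-60493\right) \left(-37474\right) = 2266914682$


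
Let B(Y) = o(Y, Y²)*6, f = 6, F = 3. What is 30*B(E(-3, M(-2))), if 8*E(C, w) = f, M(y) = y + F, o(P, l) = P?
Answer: 135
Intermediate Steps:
M(y) = 3 + y (M(y) = y + 3 = 3 + y)
E(C, w) = ¾ (E(C, w) = (⅛)*6 = ¾)
B(Y) = 6*Y (B(Y) = Y*6 = 6*Y)
30*B(E(-3, M(-2))) = 30*(6*(¾)) = 30*(9/2) = 135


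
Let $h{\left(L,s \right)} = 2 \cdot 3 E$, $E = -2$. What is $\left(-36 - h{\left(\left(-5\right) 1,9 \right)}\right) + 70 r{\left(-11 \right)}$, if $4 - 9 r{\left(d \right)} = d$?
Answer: $\frac{278}{3} \approx 92.667$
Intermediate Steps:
$h{\left(L,s \right)} = -12$ ($h{\left(L,s \right)} = 2 \cdot 3 \left(-2\right) = 6 \left(-2\right) = -12$)
$r{\left(d \right)} = \frac{4}{9} - \frac{d}{9}$
$\left(-36 - h{\left(\left(-5\right) 1,9 \right)}\right) + 70 r{\left(-11 \right)} = \left(-36 - -12\right) + 70 \left(\frac{4}{9} - - \frac{11}{9}\right) = \left(-36 + 12\right) + 70 \left(\frac{4}{9} + \frac{11}{9}\right) = -24 + 70 \cdot \frac{5}{3} = -24 + \frac{350}{3} = \frac{278}{3}$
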